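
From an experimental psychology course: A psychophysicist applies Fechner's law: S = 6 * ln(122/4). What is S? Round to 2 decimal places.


S = 6 * ln(122/4)
I/I0 = 30.5
ln(30.5) = 3.4177
S = 6 * 3.4177
= 20.51


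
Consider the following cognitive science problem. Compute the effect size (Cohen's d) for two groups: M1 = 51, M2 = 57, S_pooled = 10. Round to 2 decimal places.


Cohen's d = (M1 - M2) / S_pooled
= (51 - 57) / 10
= -6 / 10
= -0.60


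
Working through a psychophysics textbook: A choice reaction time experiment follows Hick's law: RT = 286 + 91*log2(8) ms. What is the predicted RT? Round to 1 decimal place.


RT = 286 + 91 * log2(8)
log2(8) = 3.0
RT = 286 + 91 * 3.0
= 286 + 273.0
= 559.0 ms


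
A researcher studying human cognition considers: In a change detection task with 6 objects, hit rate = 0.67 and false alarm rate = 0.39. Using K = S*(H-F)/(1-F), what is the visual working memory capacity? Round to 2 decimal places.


K = S * (H - F) / (1 - F)
H - F = 0.28
1 - F = 0.61
K = 6 * 0.28 / 0.61
= 2.75


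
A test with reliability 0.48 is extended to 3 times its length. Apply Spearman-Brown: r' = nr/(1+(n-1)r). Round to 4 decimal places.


r_new = n*r / (1 + (n-1)*r)
Numerator = 3 * 0.48 = 1.44
Denominator = 1 + 2 * 0.48 = 1.96
r_new = 1.44 / 1.96
= 0.7347


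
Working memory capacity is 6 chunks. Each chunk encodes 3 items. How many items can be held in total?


Total items = chunks * items_per_chunk
= 6 * 3
= 18


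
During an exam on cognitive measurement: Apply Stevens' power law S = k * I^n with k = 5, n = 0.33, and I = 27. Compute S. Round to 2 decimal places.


S = 5 * 27^0.33
27^0.33 = 2.9672
S = 5 * 2.9672
= 14.84


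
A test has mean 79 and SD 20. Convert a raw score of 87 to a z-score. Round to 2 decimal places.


z = (X - mu) / sigma
= (87 - 79) / 20
= 8 / 20
= 0.40


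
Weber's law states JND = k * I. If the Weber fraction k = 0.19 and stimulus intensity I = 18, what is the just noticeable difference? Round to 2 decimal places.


JND = k * I
JND = 0.19 * 18
= 3.42


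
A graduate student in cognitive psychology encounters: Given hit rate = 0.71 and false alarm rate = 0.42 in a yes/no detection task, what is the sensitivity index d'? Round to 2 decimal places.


d' = z(HR) - z(FAR)
z(0.71) = 0.5534
z(0.42) = -0.2019
d' = 0.5534 - -0.2019
= 0.76


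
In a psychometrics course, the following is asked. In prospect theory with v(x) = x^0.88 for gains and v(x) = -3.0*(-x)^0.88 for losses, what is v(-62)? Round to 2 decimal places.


Since x = -62 < 0, use v(x) = -lambda*(-x)^alpha
(-x) = 62
62^0.88 = 37.7837
v(-62) = -3.0 * 37.7837
= -113.35


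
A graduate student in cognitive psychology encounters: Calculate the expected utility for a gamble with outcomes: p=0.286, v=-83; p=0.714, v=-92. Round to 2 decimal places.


EU = sum(p_i * v_i)
0.286 * -83 = -23.738
0.714 * -92 = -65.688
EU = -23.738 + -65.688
= -89.43


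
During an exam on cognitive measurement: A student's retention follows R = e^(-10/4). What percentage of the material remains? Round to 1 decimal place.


R = e^(-t/S)
-t/S = -10/4 = -2.5
R = e^(-2.5) = 0.082085
Percentage = 0.082085 * 100
= 8.2


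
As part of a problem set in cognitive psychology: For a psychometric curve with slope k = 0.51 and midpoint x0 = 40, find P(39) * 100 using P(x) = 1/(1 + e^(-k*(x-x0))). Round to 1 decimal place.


P(x) = 1/(1 + e^(-0.51*(39 - 40)))
Exponent = -0.51 * -1 = 0.51
e^(0.51) = 1.665291
P = 1/(1 + 1.665291) = 0.375194
Percentage = 37.5


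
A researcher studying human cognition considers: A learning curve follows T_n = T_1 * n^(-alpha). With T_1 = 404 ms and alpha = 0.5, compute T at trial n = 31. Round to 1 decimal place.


T_n = 404 * 31^(-0.5)
31^(-0.5) = 0.179605
T_n = 404 * 0.179605
= 72.6 ms


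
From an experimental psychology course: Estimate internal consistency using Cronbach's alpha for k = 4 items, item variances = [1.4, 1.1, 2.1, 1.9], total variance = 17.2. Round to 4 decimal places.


alpha = (k/(k-1)) * (1 - sum(s_i^2)/s_total^2)
sum(item variances) = 6.5
k/(k-1) = 4/3 = 1.333333
1 - 6.5/17.2 = 1 - 0.377907 = 0.622093
alpha = 1.333333 * 0.622093
= 0.8295


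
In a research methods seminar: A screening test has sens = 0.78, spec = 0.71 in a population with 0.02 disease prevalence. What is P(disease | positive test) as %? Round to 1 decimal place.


PPV = (sens * prev) / (sens * prev + (1-spec) * (1-prev))
Numerator = 0.78 * 0.02 = 0.0156
P(positive and no disease) = (1 - spec) * (1 - prev) = (1 - 0.71) * (1 - 0.02) = 0.2842
Denominator = 0.0156 + 0.2842 = 0.2998
PPV = 0.0156 / 0.2998 = 0.052035
As percentage = 5.2


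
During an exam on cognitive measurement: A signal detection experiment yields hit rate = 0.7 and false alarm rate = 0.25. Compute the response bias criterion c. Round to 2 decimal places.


c = -0.5 * (z(HR) + z(FAR))
z(0.7) = 0.5244
z(0.25) = -0.6745
c = -0.5 * (0.5244 + -0.6745)
= -0.5 * -0.1501
= 0.08


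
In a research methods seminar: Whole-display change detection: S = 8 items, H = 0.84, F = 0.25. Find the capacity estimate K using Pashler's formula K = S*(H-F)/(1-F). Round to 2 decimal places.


K = S * (H - F) / (1 - F)
H - F = 0.59
1 - F = 0.75
K = 8 * 0.59 / 0.75
= 6.29


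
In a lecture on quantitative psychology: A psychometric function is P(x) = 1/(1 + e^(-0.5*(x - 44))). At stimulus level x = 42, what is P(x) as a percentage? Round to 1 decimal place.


P(x) = 1/(1 + e^(-0.5*(42 - 44)))
Exponent = -0.5 * -2 = 1.0
e^(1.0) = 2.718282
P = 1/(1 + 2.718282) = 0.268941
Percentage = 26.9


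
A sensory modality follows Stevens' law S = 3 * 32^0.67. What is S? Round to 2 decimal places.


S = 3 * 32^0.67
32^0.67 = 10.1965
S = 3 * 10.1965
= 30.59


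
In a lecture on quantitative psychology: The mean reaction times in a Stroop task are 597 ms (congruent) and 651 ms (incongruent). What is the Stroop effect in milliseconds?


Stroop effect = RT(incongruent) - RT(congruent)
= 651 - 597
= 54 ms


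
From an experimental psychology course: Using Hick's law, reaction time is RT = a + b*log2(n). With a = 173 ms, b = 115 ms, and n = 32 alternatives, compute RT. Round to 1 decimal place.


RT = 173 + 115 * log2(32)
log2(32) = 5.0
RT = 173 + 115 * 5.0
= 173 + 575.0
= 748.0 ms


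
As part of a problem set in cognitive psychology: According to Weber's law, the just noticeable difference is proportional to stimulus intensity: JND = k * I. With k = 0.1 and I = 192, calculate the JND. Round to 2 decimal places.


JND = k * I
JND = 0.1 * 192
= 19.20


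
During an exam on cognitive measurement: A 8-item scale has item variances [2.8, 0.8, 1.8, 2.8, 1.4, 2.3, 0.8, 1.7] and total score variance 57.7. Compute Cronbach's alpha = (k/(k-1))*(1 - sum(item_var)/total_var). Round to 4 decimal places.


alpha = (k/(k-1)) * (1 - sum(s_i^2)/s_total^2)
sum(item variances) = 14.4
k/(k-1) = 8/7 = 1.142857
1 - 14.4/57.7 = 1 - 0.249567 = 0.750433
alpha = 1.142857 * 0.750433
= 0.8576


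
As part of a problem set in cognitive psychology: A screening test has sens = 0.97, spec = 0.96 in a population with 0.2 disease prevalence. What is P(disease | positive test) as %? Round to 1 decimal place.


PPV = (sens * prev) / (sens * prev + (1-spec) * (1-prev))
Numerator = 0.97 * 0.2 = 0.194
P(positive and no disease) = (1 - spec) * (1 - prev) = (1 - 0.96) * (1 - 0.2) = 0.032
Denominator = 0.194 + 0.032 = 0.226
PPV = 0.194 / 0.226 = 0.858407
As percentage = 85.8


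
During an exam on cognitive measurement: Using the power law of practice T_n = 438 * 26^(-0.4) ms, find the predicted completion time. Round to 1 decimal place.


T_n = 438 * 26^(-0.4)
26^(-0.4) = 0.271651
T_n = 438 * 0.271651
= 119.0 ms


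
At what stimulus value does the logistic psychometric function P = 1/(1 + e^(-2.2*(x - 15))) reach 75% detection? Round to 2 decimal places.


At P = 0.75: 0.75 = 1/(1 + e^(-k*(x-x0)))
Solving: e^(-k*(x-x0)) = 1/3
x = x0 + ln(3)/k
ln(3) = 1.0986
x = 15 + 1.0986/2.2
= 15 + 0.4994
= 15.50


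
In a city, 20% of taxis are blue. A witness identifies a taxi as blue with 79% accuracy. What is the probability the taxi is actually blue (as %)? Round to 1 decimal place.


P(blue | says blue) = P(says blue | blue)*P(blue) / [P(says blue | blue)*P(blue) + P(says blue | not blue)*P(not blue)]
Numerator = 0.79 * 0.2 = 0.158
False identification = 0.21 * 0.8 = 0.168
P = 0.158 / (0.158 + 0.168)
= 0.158 / 0.326
As percentage = 48.5


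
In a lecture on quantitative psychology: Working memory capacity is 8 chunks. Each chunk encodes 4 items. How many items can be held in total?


Total items = chunks * items_per_chunk
= 8 * 4
= 32


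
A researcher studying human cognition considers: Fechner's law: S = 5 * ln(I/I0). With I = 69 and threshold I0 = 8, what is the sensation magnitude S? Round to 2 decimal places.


S = 5 * ln(69/8)
I/I0 = 8.625
ln(8.625) = 2.1547
S = 5 * 2.1547
= 10.77


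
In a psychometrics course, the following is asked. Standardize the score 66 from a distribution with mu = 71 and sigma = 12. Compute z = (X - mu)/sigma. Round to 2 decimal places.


z = (X - mu) / sigma
= (66 - 71) / 12
= -5 / 12
= -0.42


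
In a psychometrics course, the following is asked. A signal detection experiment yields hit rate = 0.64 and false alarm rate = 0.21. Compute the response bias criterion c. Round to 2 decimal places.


c = -0.5 * (z(HR) + z(FAR))
z(0.64) = 0.3585
z(0.21) = -0.8064
c = -0.5 * (0.3585 + -0.8064)
= -0.5 * -0.4479
= 0.22


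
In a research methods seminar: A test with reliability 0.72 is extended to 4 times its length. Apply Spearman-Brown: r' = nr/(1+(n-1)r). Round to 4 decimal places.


r_new = n*r / (1 + (n-1)*r)
Numerator = 4 * 0.72 = 2.88
Denominator = 1 + 3 * 0.72 = 3.16
r_new = 2.88 / 3.16
= 0.9114


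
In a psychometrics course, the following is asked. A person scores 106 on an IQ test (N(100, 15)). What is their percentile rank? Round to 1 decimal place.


z = (IQ - mean) / SD
z = (106 - 100) / 15 = 0.4
Percentile = Phi(0.4) * 100
Phi(0.4) = 0.655422
= 65.5


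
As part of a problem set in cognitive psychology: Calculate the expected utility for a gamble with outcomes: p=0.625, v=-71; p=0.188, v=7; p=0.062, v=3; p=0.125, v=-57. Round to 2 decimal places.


EU = sum(p_i * v_i)
0.625 * -71 = -44.375
0.188 * 7 = 1.316
0.062 * 3 = 0.186
0.125 * -57 = -7.125
EU = -44.375 + 1.316 + 0.186 + -7.125
= -50.00


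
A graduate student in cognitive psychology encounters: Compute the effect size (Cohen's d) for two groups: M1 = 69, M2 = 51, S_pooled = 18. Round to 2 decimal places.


Cohen's d = (M1 - M2) / S_pooled
= (69 - 51) / 18
= 18 / 18
= 1.00


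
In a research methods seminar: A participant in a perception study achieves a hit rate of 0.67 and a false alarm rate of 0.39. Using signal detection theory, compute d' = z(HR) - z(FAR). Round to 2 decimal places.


d' = z(HR) - z(FAR)
z(0.67) = 0.4399
z(0.39) = -0.2793
d' = 0.4399 - -0.2793
= 0.72


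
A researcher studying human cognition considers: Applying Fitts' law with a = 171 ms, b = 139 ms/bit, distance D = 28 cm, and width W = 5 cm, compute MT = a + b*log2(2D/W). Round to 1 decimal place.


MT = 171 + 139 * log2(2*28/5)
2D/W = 11.2
log2(11.2) = 3.4854
MT = 171 + 139 * 3.4854
= 655.5 ms


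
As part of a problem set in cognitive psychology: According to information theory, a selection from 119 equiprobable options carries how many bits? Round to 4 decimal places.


H = log2(n)
H = log2(119)
= 6.8948


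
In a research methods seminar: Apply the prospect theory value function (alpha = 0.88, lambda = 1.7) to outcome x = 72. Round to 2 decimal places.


Since x = 72 >= 0, use v(x) = x^0.88
72^0.88 = 43.0976
v(72) = 43.10


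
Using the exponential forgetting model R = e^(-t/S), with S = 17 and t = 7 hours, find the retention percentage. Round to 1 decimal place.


R = e^(-t/S)
-t/S = -7/17 = -0.411765
R = e^(-0.411765) = 0.66248
Percentage = 0.66248 * 100
= 66.2


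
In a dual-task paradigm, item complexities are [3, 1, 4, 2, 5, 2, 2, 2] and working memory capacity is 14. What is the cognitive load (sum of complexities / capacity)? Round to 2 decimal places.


Total complexity = 3 + 1 + 4 + 2 + 5 + 2 + 2 + 2 = 21
Load = total / capacity = 21 / 14
= 1.50


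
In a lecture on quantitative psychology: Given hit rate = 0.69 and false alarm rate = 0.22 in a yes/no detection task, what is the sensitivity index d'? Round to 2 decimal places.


d' = z(HR) - z(FAR)
z(0.69) = 0.4959
z(0.22) = -0.7722
d' = 0.4959 - -0.7722
= 1.27


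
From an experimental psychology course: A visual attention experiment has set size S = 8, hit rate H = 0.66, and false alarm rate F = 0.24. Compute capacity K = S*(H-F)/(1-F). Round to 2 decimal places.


K = S * (H - F) / (1 - F)
H - F = 0.42
1 - F = 0.76
K = 8 * 0.42 / 0.76
= 4.42


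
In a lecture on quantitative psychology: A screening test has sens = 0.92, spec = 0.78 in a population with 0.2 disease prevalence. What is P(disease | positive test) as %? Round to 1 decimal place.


PPV = (sens * prev) / (sens * prev + (1-spec) * (1-prev))
Numerator = 0.92 * 0.2 = 0.184
P(positive and no disease) = (1 - spec) * (1 - prev) = (1 - 0.78) * (1 - 0.2) = 0.176
Denominator = 0.184 + 0.176 = 0.36
PPV = 0.184 / 0.36 = 0.511111
As percentage = 51.1


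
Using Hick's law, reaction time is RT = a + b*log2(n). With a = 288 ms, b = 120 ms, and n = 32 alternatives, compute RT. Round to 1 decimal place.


RT = 288 + 120 * log2(32)
log2(32) = 5.0
RT = 288 + 120 * 5.0
= 288 + 600.0
= 888.0 ms


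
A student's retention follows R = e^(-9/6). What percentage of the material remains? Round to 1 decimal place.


R = e^(-t/S)
-t/S = -9/6 = -1.5
R = e^(-1.5) = 0.22313
Percentage = 0.22313 * 100
= 22.3


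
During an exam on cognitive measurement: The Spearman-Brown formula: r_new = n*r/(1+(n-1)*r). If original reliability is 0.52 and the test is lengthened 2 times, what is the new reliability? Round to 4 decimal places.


r_new = n*r / (1 + (n-1)*r)
Numerator = 2 * 0.52 = 1.04
Denominator = 1 + 1 * 0.52 = 1.52
r_new = 1.04 / 1.52
= 0.6842


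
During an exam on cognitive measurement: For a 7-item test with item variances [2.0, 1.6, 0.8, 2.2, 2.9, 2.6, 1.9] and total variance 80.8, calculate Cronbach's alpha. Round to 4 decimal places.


alpha = (k/(k-1)) * (1 - sum(s_i^2)/s_total^2)
sum(item variances) = 14.0
k/(k-1) = 7/6 = 1.166667
1 - 14.0/80.8 = 1 - 0.173267 = 0.826733
alpha = 1.166667 * 0.826733
= 0.9645


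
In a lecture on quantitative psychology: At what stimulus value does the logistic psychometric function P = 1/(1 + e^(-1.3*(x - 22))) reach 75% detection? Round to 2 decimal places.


At P = 0.75: 0.75 = 1/(1 + e^(-k*(x-x0)))
Solving: e^(-k*(x-x0)) = 1/3
x = x0 + ln(3)/k
ln(3) = 1.0986
x = 22 + 1.0986/1.3
= 22 + 0.8451
= 22.85


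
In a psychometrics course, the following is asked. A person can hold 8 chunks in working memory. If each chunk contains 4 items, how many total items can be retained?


Total items = chunks * items_per_chunk
= 8 * 4
= 32


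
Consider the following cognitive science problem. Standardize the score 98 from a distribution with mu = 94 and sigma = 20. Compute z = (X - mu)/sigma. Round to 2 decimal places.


z = (X - mu) / sigma
= (98 - 94) / 20
= 4 / 20
= 0.20


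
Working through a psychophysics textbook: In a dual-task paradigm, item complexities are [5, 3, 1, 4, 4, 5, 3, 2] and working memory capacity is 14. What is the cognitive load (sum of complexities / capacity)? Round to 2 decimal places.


Total complexity = 5 + 3 + 1 + 4 + 4 + 5 + 3 + 2 = 27
Load = total / capacity = 27 / 14
= 1.93


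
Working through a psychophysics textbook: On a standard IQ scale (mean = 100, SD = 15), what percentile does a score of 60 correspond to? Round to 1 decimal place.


z = (IQ - mean) / SD
z = (60 - 100) / 15 = -2.6667
Percentile = Phi(-2.6667) * 100
Phi(-2.6667) = 0.00383
= 0.4


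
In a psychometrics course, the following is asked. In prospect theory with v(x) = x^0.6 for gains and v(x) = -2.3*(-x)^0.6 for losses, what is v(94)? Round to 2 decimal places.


Since x = 94 >= 0, use v(x) = x^0.6
94^0.6 = 15.2713
v(94) = 15.27


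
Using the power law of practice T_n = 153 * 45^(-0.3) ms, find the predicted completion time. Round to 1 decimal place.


T_n = 153 * 45^(-0.3)
45^(-0.3) = 0.31918
T_n = 153 * 0.31918
= 48.8 ms


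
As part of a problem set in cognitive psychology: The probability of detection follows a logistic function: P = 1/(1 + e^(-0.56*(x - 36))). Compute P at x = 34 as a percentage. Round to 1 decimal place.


P(x) = 1/(1 + e^(-0.56*(34 - 36)))
Exponent = -0.56 * -2 = 1.12
e^(1.12) = 3.064854
P = 1/(1 + 3.064854) = 0.246011
Percentage = 24.6


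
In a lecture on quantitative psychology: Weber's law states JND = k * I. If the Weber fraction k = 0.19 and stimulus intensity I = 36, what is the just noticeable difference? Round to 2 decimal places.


JND = k * I
JND = 0.19 * 36
= 6.84


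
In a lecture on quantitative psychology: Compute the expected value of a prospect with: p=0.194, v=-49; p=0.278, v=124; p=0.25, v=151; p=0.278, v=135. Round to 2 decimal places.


EU = sum(p_i * v_i)
0.194 * -49 = -9.506
0.278 * 124 = 34.472
0.25 * 151 = 37.75
0.278 * 135 = 37.53
EU = -9.506 + 34.472 + 37.75 + 37.53
= 100.25


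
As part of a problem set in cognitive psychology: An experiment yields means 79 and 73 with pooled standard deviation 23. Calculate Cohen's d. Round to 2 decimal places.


Cohen's d = (M1 - M2) / S_pooled
= (79 - 73) / 23
= 6 / 23
= 0.26


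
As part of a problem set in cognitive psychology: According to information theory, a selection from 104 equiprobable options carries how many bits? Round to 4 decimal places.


H = log2(n)
H = log2(104)
= 6.7004


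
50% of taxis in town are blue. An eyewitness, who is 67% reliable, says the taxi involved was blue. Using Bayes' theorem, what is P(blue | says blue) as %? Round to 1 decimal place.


P(blue | says blue) = P(says blue | blue)*P(blue) / [P(says blue | blue)*P(blue) + P(says blue | not blue)*P(not blue)]
Numerator = 0.67 * 0.5 = 0.335
False identification = 0.33 * 0.5 = 0.165
P = 0.335 / (0.335 + 0.165)
= 0.335 / 0.5
As percentage = 67.0


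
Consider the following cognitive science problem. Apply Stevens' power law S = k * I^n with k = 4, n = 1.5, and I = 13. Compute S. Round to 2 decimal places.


S = 4 * 13^1.5
13^1.5 = 46.8722
S = 4 * 46.8722
= 187.49


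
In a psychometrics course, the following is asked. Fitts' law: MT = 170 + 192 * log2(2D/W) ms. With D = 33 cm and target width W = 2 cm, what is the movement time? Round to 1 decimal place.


MT = 170 + 192 * log2(2*33/2)
2D/W = 33.0
log2(33.0) = 5.0444
MT = 170 + 192 * 5.0444
= 1138.5 ms


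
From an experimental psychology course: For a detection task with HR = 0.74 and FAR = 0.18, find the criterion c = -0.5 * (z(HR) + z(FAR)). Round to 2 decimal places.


c = -0.5 * (z(HR) + z(FAR))
z(0.74) = 0.6433
z(0.18) = -0.9154
c = -0.5 * (0.6433 + -0.9154)
= -0.5 * -0.2721
= 0.14


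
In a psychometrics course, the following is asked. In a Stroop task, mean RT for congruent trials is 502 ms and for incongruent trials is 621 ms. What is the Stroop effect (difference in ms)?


Stroop effect = RT(incongruent) - RT(congruent)
= 621 - 502
= 119 ms


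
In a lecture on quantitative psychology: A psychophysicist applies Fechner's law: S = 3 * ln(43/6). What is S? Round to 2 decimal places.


S = 3 * ln(43/6)
I/I0 = 7.166667
ln(7.166667) = 1.9694
S = 3 * 1.9694
= 5.91


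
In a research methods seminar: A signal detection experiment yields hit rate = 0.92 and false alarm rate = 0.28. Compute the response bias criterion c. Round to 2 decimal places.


c = -0.5 * (z(HR) + z(FAR))
z(0.92) = 1.4051
z(0.28) = -0.5828
c = -0.5 * (1.4051 + -0.5828)
= -0.5 * 0.8223
= -0.41


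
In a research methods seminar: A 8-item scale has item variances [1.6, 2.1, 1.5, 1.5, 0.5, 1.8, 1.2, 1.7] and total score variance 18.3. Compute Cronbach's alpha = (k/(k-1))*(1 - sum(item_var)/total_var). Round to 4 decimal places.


alpha = (k/(k-1)) * (1 - sum(s_i^2)/s_total^2)
sum(item variances) = 11.9
k/(k-1) = 8/7 = 1.142857
1 - 11.9/18.3 = 1 - 0.650273 = 0.349727
alpha = 1.142857 * 0.349727
= 0.3997


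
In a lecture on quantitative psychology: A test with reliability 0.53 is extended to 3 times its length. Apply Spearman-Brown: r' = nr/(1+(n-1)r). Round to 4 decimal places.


r_new = n*r / (1 + (n-1)*r)
Numerator = 3 * 0.53 = 1.59
Denominator = 1 + 2 * 0.53 = 2.06
r_new = 1.59 / 2.06
= 0.7718


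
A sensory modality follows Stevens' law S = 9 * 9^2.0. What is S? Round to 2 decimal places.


S = 9 * 9^2.0
9^2.0 = 81.0
S = 9 * 81.0
= 729.00


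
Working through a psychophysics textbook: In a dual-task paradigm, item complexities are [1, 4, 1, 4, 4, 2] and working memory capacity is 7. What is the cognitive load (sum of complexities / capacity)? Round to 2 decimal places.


Total complexity = 1 + 4 + 1 + 4 + 4 + 2 = 16
Load = total / capacity = 16 / 7
= 2.29


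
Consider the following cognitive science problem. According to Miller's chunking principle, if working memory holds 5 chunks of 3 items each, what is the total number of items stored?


Total items = chunks * items_per_chunk
= 5 * 3
= 15


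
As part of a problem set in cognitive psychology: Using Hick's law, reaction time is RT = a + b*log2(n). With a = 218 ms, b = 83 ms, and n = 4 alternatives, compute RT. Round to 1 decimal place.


RT = 218 + 83 * log2(4)
log2(4) = 2.0
RT = 218 + 83 * 2.0
= 218 + 166.0
= 384.0 ms


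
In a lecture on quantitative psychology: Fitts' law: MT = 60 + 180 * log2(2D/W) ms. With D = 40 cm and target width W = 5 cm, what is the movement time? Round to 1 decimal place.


MT = 60 + 180 * log2(2*40/5)
2D/W = 16.0
log2(16.0) = 4.0
MT = 60 + 180 * 4.0
= 780.0 ms


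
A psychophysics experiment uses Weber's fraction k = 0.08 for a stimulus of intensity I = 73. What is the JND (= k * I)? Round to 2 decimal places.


JND = k * I
JND = 0.08 * 73
= 5.84


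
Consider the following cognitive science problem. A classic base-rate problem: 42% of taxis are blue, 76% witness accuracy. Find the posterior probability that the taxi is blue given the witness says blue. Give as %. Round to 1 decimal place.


P(blue | says blue) = P(says blue | blue)*P(blue) / [P(says blue | blue)*P(blue) + P(says blue | not blue)*P(not blue)]
Numerator = 0.76 * 0.42 = 0.3192
False identification = 0.24 * 0.58 = 0.1392
P = 0.3192 / (0.3192 + 0.1392)
= 0.3192 / 0.4584
As percentage = 69.6


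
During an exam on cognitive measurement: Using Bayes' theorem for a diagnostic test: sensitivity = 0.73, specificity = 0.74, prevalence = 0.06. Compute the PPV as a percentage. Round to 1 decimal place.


PPV = (sens * prev) / (sens * prev + (1-spec) * (1-prev))
Numerator = 0.73 * 0.06 = 0.0438
P(positive and no disease) = (1 - spec) * (1 - prev) = (1 - 0.74) * (1 - 0.06) = 0.2444
Denominator = 0.0438 + 0.2444 = 0.2882
PPV = 0.0438 / 0.2882 = 0.151978
As percentage = 15.2


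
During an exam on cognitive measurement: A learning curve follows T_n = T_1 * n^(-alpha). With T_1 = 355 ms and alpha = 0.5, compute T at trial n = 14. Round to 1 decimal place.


T_n = 355 * 14^(-0.5)
14^(-0.5) = 0.267261
T_n = 355 * 0.267261
= 94.9 ms


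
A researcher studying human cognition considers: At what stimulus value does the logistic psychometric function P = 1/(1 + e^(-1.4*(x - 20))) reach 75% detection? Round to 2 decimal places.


At P = 0.75: 0.75 = 1/(1 + e^(-k*(x-x0)))
Solving: e^(-k*(x-x0)) = 1/3
x = x0 + ln(3)/k
ln(3) = 1.0986
x = 20 + 1.0986/1.4
= 20 + 0.7847
= 20.78


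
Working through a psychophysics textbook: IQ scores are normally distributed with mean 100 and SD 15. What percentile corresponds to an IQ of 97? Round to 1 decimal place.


z = (IQ - mean) / SD
z = (97 - 100) / 15 = -0.2
Percentile = Phi(-0.2) * 100
Phi(-0.2) = 0.42074
= 42.1


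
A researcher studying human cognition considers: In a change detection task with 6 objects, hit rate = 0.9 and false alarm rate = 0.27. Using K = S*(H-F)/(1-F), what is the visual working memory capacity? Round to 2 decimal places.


K = S * (H - F) / (1 - F)
H - F = 0.63
1 - F = 0.73
K = 6 * 0.63 / 0.73
= 5.18


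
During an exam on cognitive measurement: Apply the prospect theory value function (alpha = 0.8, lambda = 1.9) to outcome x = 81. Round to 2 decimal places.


Since x = 81 >= 0, use v(x) = x^0.8
81^0.8 = 33.6347
v(81) = 33.63


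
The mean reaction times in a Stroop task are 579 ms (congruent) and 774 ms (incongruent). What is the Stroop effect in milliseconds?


Stroop effect = RT(incongruent) - RT(congruent)
= 774 - 579
= 195 ms


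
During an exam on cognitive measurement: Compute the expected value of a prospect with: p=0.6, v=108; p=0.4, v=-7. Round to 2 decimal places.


EU = sum(p_i * v_i)
0.6 * 108 = 64.8
0.4 * -7 = -2.8
EU = 64.8 + -2.8
= 62.00


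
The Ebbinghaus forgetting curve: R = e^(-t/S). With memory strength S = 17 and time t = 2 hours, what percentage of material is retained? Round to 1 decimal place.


R = e^(-t/S)
-t/S = -2/17 = -0.117647
R = e^(-0.117647) = 0.88901
Percentage = 0.88901 * 100
= 88.9


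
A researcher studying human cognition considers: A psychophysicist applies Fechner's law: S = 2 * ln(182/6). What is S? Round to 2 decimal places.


S = 2 * ln(182/6)
I/I0 = 30.333333
ln(30.333333) = 3.4122
S = 2 * 3.4122
= 6.82


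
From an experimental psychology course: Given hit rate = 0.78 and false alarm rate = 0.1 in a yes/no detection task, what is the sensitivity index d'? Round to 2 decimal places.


d' = z(HR) - z(FAR)
z(0.78) = 0.7722
z(0.1) = -1.2816
d' = 0.7722 - -1.2816
= 2.05


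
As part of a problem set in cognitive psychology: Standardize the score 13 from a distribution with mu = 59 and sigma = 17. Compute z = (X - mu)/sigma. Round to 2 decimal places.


z = (X - mu) / sigma
= (13 - 59) / 17
= -46 / 17
= -2.71


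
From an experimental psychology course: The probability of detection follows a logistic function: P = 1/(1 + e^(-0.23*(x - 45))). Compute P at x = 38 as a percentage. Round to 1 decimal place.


P(x) = 1/(1 + e^(-0.23*(38 - 45)))
Exponent = -0.23 * -7 = 1.61
e^(1.61) = 5.002811
P = 1/(1 + 5.002811) = 0.166589
Percentage = 16.7


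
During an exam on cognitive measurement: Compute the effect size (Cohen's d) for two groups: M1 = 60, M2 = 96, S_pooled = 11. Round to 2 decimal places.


Cohen's d = (M1 - M2) / S_pooled
= (60 - 96) / 11
= -36 / 11
= -3.27


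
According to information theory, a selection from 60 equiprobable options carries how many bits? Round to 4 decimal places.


H = log2(n)
H = log2(60)
= 5.9069


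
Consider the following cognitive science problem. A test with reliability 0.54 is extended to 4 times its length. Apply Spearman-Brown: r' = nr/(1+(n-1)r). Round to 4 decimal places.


r_new = n*r / (1 + (n-1)*r)
Numerator = 4 * 0.54 = 2.16
Denominator = 1 + 3 * 0.54 = 2.62
r_new = 2.16 / 2.62
= 0.8244


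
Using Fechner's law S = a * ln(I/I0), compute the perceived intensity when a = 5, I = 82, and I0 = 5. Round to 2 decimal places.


S = 5 * ln(82/5)
I/I0 = 16.4
ln(16.4) = 2.7973
S = 5 * 2.7973
= 13.99


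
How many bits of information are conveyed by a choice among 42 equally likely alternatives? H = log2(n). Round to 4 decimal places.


H = log2(n)
H = log2(42)
= 5.3923


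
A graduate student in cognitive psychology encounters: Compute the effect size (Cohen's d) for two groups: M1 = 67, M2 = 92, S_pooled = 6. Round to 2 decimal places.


Cohen's d = (M1 - M2) / S_pooled
= (67 - 92) / 6
= -25 / 6
= -4.17


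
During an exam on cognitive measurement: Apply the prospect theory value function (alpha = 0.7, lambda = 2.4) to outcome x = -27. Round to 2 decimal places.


Since x = -27 < 0, use v(x) = -lambda*(-x)^alpha
(-x) = 27
27^0.7 = 10.0451
v(-27) = -2.4 * 10.0451
= -24.11


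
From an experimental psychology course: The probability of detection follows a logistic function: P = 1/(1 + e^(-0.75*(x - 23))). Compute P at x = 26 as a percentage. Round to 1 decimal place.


P(x) = 1/(1 + e^(-0.75*(26 - 23)))
Exponent = -0.75 * 3 = -2.25
e^(-2.25) = 0.105399
P = 1/(1 + 0.105399) = 0.904651
Percentage = 90.5


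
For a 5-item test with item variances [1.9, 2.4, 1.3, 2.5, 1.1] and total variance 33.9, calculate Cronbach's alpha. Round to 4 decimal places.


alpha = (k/(k-1)) * (1 - sum(s_i^2)/s_total^2)
sum(item variances) = 9.2
k/(k-1) = 5/4 = 1.25
1 - 9.2/33.9 = 1 - 0.271386 = 0.728614
alpha = 1.25 * 0.728614
= 0.9108


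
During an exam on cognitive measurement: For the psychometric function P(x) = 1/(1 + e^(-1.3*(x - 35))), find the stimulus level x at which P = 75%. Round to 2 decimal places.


At P = 0.75: 0.75 = 1/(1 + e^(-k*(x-x0)))
Solving: e^(-k*(x-x0)) = 1/3
x = x0 + ln(3)/k
ln(3) = 1.0986
x = 35 + 1.0986/1.3
= 35 + 0.8451
= 35.85


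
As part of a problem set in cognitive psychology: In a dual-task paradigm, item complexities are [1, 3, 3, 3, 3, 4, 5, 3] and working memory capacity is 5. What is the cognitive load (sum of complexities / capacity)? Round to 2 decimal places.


Total complexity = 1 + 3 + 3 + 3 + 3 + 4 + 5 + 3 = 25
Load = total / capacity = 25 / 5
= 5.00


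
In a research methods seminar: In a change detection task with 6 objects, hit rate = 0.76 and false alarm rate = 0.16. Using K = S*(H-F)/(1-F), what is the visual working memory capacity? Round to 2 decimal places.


K = S * (H - F) / (1 - F)
H - F = 0.6
1 - F = 0.84
K = 6 * 0.6 / 0.84
= 4.29


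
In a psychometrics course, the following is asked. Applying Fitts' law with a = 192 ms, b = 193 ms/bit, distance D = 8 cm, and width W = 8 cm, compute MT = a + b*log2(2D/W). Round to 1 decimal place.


MT = 192 + 193 * log2(2*8/8)
2D/W = 2.0
log2(2.0) = 1.0
MT = 192 + 193 * 1.0
= 385.0 ms


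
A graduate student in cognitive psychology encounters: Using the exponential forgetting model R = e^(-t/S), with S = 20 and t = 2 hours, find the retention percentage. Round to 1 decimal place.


R = e^(-t/S)
-t/S = -2/20 = -0.1
R = e^(-0.1) = 0.904837
Percentage = 0.904837 * 100
= 90.5


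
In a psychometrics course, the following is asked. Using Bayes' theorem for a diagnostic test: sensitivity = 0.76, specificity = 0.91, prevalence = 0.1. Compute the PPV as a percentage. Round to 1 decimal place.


PPV = (sens * prev) / (sens * prev + (1-spec) * (1-prev))
Numerator = 0.76 * 0.1 = 0.076
P(positive and no disease) = (1 - spec) * (1 - prev) = (1 - 0.91) * (1 - 0.1) = 0.081
Denominator = 0.076 + 0.081 = 0.157
PPV = 0.076 / 0.157 = 0.484076
As percentage = 48.4


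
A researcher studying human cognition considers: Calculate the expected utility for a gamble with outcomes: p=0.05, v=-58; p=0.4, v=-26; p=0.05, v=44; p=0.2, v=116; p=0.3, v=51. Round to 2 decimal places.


EU = sum(p_i * v_i)
0.05 * -58 = -2.9
0.4 * -26 = -10.4
0.05 * 44 = 2.2
0.2 * 116 = 23.2
0.3 * 51 = 15.3
EU = -2.9 + -10.4 + 2.2 + 23.2 + 15.3
= 27.40


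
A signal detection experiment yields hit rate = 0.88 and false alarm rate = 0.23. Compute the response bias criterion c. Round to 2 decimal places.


c = -0.5 * (z(HR) + z(FAR))
z(0.88) = 1.175
z(0.23) = -0.7388
c = -0.5 * (1.175 + -0.7388)
= -0.5 * 0.4362
= -0.22


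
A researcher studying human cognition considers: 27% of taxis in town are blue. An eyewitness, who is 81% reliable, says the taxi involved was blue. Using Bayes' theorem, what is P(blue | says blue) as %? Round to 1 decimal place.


P(blue | says blue) = P(says blue | blue)*P(blue) / [P(says blue | blue)*P(blue) + P(says blue | not blue)*P(not blue)]
Numerator = 0.81 * 0.27 = 0.2187
False identification = 0.19 * 0.73 = 0.1387
P = 0.2187 / (0.2187 + 0.1387)
= 0.2187 / 0.3574
As percentage = 61.2


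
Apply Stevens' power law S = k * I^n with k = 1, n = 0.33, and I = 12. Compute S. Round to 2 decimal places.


S = 1 * 12^0.33
12^0.33 = 2.2705
S = 1 * 2.2705
= 2.27


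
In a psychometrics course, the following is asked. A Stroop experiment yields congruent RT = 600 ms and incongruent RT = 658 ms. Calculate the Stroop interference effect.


Stroop effect = RT(incongruent) - RT(congruent)
= 658 - 600
= 58 ms


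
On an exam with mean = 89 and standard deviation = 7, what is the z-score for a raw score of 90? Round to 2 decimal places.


z = (X - mu) / sigma
= (90 - 89) / 7
= 1 / 7
= 0.14


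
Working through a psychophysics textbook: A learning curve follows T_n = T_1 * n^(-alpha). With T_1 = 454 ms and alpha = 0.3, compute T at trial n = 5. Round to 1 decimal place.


T_n = 454 * 5^(-0.3)
5^(-0.3) = 0.617034
T_n = 454 * 0.617034
= 280.1 ms


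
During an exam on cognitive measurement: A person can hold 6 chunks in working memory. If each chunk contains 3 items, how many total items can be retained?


Total items = chunks * items_per_chunk
= 6 * 3
= 18


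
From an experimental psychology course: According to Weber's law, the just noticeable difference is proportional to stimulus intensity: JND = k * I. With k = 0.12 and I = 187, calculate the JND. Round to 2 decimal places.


JND = k * I
JND = 0.12 * 187
= 22.44


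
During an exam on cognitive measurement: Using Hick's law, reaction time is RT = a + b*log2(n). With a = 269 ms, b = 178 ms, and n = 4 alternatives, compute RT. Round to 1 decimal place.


RT = 269 + 178 * log2(4)
log2(4) = 2.0
RT = 269 + 178 * 2.0
= 269 + 356.0
= 625.0 ms


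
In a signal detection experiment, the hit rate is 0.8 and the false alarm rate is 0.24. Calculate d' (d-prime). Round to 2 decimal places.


d' = z(HR) - z(FAR)
z(0.8) = 0.8416
z(0.24) = -0.7063
d' = 0.8416 - -0.7063
= 1.55


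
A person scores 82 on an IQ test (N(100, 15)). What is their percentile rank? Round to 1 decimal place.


z = (IQ - mean) / SD
z = (82 - 100) / 15 = -1.2
Percentile = Phi(-1.2) * 100
Phi(-1.2) = 0.11507
= 11.5


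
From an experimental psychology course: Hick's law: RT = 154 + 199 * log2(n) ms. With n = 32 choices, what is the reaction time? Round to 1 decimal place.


RT = 154 + 199 * log2(32)
log2(32) = 5.0
RT = 154 + 199 * 5.0
= 154 + 995.0
= 1149.0 ms


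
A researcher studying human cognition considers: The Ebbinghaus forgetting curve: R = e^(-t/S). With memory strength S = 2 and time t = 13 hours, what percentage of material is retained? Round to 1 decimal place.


R = e^(-t/S)
-t/S = -13/2 = -6.5
R = e^(-6.5) = 0.001503
Percentage = 0.001503 * 100
= 0.2


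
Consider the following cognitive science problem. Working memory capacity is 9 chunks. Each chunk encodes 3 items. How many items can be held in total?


Total items = chunks * items_per_chunk
= 9 * 3
= 27


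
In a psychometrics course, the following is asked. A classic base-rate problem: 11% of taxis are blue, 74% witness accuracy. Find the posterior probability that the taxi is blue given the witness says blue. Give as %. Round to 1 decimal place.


P(blue | says blue) = P(says blue | blue)*P(blue) / [P(says blue | blue)*P(blue) + P(says blue | not blue)*P(not blue)]
Numerator = 0.74 * 0.11 = 0.0814
False identification = 0.26 * 0.89 = 0.2314
P = 0.0814 / (0.0814 + 0.2314)
= 0.0814 / 0.3128
As percentage = 26.0


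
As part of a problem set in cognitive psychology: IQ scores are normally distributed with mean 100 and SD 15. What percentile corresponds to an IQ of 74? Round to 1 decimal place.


z = (IQ - mean) / SD
z = (74 - 100) / 15 = -1.7333
Percentile = Phi(-1.7333) * 100
Phi(-1.7333) = 0.041521
= 4.2


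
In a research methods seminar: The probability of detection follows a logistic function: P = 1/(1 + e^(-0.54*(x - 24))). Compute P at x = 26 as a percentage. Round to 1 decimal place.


P(x) = 1/(1 + e^(-0.54*(26 - 24)))
Exponent = -0.54 * 2 = -1.08
e^(-1.08) = 0.339596
P = 1/(1 + 0.339596) = 0.746494
Percentage = 74.6


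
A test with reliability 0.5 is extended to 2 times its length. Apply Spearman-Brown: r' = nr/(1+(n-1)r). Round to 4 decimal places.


r_new = n*r / (1 + (n-1)*r)
Numerator = 2 * 0.5 = 1.0
Denominator = 1 + 1 * 0.5 = 1.5
r_new = 1.0 / 1.5
= 0.6667


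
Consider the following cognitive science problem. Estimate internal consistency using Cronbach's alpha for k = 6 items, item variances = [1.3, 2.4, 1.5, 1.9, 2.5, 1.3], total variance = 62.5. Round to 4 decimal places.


alpha = (k/(k-1)) * (1 - sum(s_i^2)/s_total^2)
sum(item variances) = 10.9
k/(k-1) = 6/5 = 1.2
1 - 10.9/62.5 = 1 - 0.1744 = 0.8256
alpha = 1.2 * 0.8256
= 0.9907


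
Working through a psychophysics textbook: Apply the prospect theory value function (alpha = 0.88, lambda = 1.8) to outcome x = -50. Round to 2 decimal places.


Since x = -50 < 0, use v(x) = -lambda*(-x)^alpha
(-x) = 50
50^0.88 = 31.2675
v(-50) = -1.8 * 31.2675
= -56.28


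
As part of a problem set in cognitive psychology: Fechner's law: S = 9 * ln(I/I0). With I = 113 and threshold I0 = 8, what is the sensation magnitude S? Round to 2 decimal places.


S = 9 * ln(113/8)
I/I0 = 14.125
ln(14.125) = 2.6479
S = 9 * 2.6479
= 23.83


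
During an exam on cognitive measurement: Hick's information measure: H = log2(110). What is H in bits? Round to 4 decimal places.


H = log2(n)
H = log2(110)
= 6.7814


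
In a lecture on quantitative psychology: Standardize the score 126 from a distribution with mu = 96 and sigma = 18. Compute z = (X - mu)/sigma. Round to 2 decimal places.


z = (X - mu) / sigma
= (126 - 96) / 18
= 30 / 18
= 1.67


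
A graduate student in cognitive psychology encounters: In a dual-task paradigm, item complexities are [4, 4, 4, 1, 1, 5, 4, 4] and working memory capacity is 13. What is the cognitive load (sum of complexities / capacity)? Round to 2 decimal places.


Total complexity = 4 + 4 + 4 + 1 + 1 + 5 + 4 + 4 = 27
Load = total / capacity = 27 / 13
= 2.08


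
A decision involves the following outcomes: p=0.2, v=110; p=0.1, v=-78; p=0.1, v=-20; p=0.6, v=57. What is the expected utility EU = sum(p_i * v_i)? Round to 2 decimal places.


EU = sum(p_i * v_i)
0.2 * 110 = 22.0
0.1 * -78 = -7.8
0.1 * -20 = -2.0
0.6 * 57 = 34.2
EU = 22.0 + -7.8 + -2.0 + 34.2
= 46.40


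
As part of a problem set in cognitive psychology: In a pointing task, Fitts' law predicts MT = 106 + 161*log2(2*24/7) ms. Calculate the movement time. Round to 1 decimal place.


MT = 106 + 161 * log2(2*24/7)
2D/W = 6.857143
log2(6.857143) = 2.7776
MT = 106 + 161 * 2.7776
= 553.2 ms


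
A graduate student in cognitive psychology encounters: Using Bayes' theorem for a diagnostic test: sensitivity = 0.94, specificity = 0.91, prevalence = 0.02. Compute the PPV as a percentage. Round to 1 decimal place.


PPV = (sens * prev) / (sens * prev + (1-spec) * (1-prev))
Numerator = 0.94 * 0.02 = 0.0188
P(positive and no disease) = (1 - spec) * (1 - prev) = (1 - 0.91) * (1 - 0.02) = 0.0882
Denominator = 0.0188 + 0.0882 = 0.107
PPV = 0.0188 / 0.107 = 0.175701
As percentage = 17.6


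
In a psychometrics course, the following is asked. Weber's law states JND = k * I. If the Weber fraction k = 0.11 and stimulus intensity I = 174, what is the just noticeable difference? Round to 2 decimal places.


JND = k * I
JND = 0.11 * 174
= 19.14


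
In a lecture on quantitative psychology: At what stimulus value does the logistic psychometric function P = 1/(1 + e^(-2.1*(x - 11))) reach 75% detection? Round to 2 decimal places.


At P = 0.75: 0.75 = 1/(1 + e^(-k*(x-x0)))
Solving: e^(-k*(x-x0)) = 1/3
x = x0 + ln(3)/k
ln(3) = 1.0986
x = 11 + 1.0986/2.1
= 11 + 0.5231
= 11.52


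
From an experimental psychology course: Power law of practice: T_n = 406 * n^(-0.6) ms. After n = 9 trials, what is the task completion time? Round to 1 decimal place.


T_n = 406 * 9^(-0.6)
9^(-0.6) = 0.267581
T_n = 406 * 0.267581
= 108.6 ms
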